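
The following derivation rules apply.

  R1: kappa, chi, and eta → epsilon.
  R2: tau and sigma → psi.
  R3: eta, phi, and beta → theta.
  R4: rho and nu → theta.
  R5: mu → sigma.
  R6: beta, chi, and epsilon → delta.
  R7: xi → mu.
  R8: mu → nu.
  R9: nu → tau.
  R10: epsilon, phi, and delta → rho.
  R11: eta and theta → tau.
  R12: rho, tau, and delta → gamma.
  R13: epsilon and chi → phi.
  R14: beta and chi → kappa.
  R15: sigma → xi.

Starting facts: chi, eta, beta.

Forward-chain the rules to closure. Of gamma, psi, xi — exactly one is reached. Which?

beta and chi hold, so kappa follows (R14).
From kappa, chi, and eta, R1 gives epsilon.
epsilon and chi hold, so phi follows (R13).
beta, chi, and epsilon hold, so delta follows (R6).
epsilon, phi, and delta hold, so rho follows (R10).
eta, phi, and beta hold, so theta follows (R3).
eta and theta hold, so tau follows (R11).
rho, tau, and delta hold, so gamma follows (R12).
xi would need sigma (R15), but sigma is never established. psi would need tau and sigma (R2), but sigma is never established.

gamma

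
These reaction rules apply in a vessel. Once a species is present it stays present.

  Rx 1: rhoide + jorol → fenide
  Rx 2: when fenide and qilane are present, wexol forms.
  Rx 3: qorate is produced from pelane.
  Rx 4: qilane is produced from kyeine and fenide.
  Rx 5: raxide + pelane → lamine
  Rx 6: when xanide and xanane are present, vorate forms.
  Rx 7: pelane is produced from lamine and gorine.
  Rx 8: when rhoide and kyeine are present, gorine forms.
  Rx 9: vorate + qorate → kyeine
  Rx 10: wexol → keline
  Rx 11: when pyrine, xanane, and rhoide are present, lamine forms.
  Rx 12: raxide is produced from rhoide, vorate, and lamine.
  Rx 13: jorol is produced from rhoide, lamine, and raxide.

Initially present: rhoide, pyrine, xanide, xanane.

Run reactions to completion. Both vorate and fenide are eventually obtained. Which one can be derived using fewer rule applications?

vorate: xanide and xanane present → vorate forms (Rx 6). [1 rule application]
fenide: xanide and xanane present → vorate forms (Rx 6). pyrine, xanane, and rhoide present → lamine forms (Rx 11). rhoide, vorate, and lamine present → raxide forms (Rx 12). rhoide, lamine, and raxide present → jorol forms (Rx 13). rhoide and jorol present → fenide forms (Rx 1). [5 rule applications]
vorate needs fewer.

vorate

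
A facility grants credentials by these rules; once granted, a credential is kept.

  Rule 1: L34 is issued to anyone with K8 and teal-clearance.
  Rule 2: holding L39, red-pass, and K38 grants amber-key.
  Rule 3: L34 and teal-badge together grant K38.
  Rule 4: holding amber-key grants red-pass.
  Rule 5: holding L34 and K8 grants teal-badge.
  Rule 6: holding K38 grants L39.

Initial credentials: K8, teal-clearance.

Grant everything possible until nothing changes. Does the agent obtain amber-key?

No

amber-key would need L39, red-pass, and K38 (Rule 2), but red-pass is never granted.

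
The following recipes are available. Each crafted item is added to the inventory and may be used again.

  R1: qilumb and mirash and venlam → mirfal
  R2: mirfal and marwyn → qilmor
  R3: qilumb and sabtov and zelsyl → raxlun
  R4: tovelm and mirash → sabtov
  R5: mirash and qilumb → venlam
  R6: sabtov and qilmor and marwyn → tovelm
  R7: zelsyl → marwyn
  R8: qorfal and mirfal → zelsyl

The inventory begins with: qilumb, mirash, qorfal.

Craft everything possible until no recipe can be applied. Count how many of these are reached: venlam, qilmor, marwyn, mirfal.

mirash and qilumb → venlam (R5).
qilumb and mirash and venlam → mirfal (R1).
Using R8, qorfal and mirfal make zelsyl.
zelsyl → marwyn (R7).
mirfal and marwyn → qilmor (R2).
venlam: reached.
qilmor: reached.
marwyn: reached.
mirfal: reached.
All 4 are reached.

4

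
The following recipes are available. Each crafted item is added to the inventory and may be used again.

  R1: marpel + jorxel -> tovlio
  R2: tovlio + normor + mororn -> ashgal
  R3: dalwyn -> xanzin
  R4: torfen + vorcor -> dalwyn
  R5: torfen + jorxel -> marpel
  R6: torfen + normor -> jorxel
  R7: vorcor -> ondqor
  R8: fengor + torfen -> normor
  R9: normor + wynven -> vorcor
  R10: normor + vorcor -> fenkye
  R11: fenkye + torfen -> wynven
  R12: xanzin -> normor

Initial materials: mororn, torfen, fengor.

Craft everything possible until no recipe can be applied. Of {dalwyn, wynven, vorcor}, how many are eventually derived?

dalwyn would need torfen and vorcor (R4), but vorcor is never obtained.
wynven would need fenkye and torfen (R11), but fenkye is never obtained.
vorcor would need normor and wynven (R9), but wynven is never obtained.
None of the 3 are reached.

0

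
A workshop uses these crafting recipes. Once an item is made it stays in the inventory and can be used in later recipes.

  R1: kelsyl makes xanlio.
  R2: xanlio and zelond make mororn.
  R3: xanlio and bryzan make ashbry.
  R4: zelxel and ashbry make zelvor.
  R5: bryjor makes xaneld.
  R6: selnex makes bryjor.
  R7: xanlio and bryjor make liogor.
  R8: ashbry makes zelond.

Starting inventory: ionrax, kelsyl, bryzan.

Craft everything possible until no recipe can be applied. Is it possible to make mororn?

Yes

kelsyl → xanlio (R1).
xanlio and bryzan → ashbry (R3).
ashbry → zelond (R8).
Using R2, xanlio and zelond make mororn.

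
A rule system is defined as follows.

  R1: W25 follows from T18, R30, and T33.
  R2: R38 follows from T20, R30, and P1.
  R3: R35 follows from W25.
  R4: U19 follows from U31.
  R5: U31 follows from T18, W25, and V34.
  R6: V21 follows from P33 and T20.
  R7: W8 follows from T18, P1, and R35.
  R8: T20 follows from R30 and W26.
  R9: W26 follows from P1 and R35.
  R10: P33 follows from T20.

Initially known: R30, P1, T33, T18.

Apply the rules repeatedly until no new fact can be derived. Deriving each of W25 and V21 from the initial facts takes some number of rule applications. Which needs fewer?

W25: T18, R30, and T33 hold, so W25 follows (R1). [1 rule application]
V21: From T18, R30, and T33, R1 gives W25. W25 holds, so R35 follows (R3). From P1 and R35, R9 gives W26. R30 and W26 hold, so T20 follows (R8). T20 holds, so P33 follows (R10). From P33 and T20, R6 gives V21. [6 rule applications]
W25 needs fewer.

W25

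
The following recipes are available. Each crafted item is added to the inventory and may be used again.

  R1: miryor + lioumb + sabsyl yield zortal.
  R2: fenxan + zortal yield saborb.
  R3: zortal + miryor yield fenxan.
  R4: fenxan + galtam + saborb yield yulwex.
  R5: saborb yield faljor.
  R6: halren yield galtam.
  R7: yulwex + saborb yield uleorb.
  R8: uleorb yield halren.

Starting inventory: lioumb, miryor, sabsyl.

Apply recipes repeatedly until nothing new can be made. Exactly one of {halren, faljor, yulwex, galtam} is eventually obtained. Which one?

miryor + lioumb + sabsyl → zortal (R1).
Using R3, zortal and miryor make fenxan.
Using R2, fenxan and zortal make saborb.
Using R5, saborb makes faljor.
galtam would need halren (R6), but halren is never obtained. halren would need uleorb (R8), but uleorb is never obtained. yulwex would need fenxan, galtam, and saborb (R4), but galtam is never obtained.

faljor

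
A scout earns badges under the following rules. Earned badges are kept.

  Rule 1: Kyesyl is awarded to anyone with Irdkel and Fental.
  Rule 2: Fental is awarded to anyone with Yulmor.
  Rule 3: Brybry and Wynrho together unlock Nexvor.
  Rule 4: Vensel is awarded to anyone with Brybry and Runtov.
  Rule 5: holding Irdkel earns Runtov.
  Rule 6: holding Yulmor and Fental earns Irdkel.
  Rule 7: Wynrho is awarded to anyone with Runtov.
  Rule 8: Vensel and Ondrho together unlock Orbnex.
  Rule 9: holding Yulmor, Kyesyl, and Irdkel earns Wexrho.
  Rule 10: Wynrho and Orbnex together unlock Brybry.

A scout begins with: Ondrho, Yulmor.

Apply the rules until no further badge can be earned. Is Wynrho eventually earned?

Yes

With Yulmor, Fental is earned (Rule 2).
With Yulmor and Fental, Irdkel is earned (Rule 6).
With Irdkel, Runtov is earned (Rule 5).
With Runtov, Wynrho is earned (Rule 7).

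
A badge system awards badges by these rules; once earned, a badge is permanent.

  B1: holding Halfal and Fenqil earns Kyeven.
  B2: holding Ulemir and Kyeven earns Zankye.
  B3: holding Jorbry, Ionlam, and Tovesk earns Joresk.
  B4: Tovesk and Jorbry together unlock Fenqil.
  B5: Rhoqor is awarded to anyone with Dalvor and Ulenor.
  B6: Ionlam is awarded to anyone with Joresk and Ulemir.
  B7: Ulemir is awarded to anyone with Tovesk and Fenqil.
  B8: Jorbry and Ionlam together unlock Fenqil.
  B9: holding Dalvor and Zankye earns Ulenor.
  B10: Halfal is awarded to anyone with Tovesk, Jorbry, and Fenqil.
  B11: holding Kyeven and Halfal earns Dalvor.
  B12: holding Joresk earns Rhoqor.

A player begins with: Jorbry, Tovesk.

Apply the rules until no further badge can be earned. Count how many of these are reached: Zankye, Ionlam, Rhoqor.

With Tovesk and Jorbry, Fenqil is earned (B4).
With Tovesk, Jorbry, and Fenqil, Halfal is earned (B10).
With Tovesk and Fenqil, Ulemir is earned (B7).
With Halfal and Fenqil, Kyeven is earned (B1).
With Ulemir and Kyeven, Zankye is earned (B2).
With Kyeven and Halfal, Dalvor is earned (B11).
With Dalvor and Zankye, Ulenor is earned (B9).
With Dalvor and Ulenor, Rhoqor is earned (B5).
Zankye: reached.
Ionlam would need Joresk and Ulemir (B6), but Joresk is never earned.
Rhoqor: reached.
Reached: Zankye and Rhoqor — 2 of the 3.

2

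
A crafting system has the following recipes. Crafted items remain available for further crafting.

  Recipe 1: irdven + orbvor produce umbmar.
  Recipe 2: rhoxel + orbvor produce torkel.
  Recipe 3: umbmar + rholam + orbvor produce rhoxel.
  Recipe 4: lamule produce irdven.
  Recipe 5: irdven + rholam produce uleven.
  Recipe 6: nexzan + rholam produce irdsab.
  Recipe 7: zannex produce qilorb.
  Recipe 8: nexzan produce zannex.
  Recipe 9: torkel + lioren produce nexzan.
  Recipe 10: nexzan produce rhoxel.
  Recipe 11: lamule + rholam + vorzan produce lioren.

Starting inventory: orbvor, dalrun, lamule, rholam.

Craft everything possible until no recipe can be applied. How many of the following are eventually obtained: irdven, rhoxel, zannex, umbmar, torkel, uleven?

5

lamule → irdven (Recipe 4).
Using Recipe 1, irdven and orbvor make umbmar.
Using Recipe 5, irdven and rholam make uleven.
Using Recipe 3, umbmar, rholam, and orbvor make rhoxel.
Using Recipe 2, rhoxel and orbvor make torkel.
irdven: reached.
rhoxel: reached.
zannex would need nexzan (Recipe 8), but nexzan is never obtained.
umbmar: reached.
torkel: reached.
uleven: reached.
Reached: irdven, rhoxel, umbmar, torkel, and uleven — 5 of the 6.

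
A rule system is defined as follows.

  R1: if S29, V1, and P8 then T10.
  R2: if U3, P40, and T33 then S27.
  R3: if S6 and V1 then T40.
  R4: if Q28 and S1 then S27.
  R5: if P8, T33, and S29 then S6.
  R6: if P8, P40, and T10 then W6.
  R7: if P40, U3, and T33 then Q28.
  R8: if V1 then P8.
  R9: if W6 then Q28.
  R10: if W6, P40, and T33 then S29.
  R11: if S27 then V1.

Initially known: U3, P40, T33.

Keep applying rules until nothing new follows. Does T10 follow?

T10 would need S29, V1, and P8 (R1), but S29 is never established.

No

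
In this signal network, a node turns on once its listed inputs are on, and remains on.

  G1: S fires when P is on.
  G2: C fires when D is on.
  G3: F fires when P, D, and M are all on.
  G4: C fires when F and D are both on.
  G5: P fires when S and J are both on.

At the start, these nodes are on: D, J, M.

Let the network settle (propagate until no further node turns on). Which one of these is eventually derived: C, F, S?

C

G2: D on → C on.
S would need P (G1), but P never turns on. F would need P, D, and M (G3), but P never turns on.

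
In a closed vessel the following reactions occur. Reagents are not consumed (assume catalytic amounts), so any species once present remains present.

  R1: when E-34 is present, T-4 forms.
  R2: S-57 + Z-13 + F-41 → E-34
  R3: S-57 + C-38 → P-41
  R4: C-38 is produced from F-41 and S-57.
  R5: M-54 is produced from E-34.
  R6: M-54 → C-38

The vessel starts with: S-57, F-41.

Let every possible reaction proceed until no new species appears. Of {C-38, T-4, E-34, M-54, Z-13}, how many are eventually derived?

1

F-41 and S-57 present → C-38 forms (R4).
C-38: reached.
T-4 would need E-34 (R1), but E-34 never forms.
E-34 would need S-57, Z-13, and F-41 (R2), but Z-13 never forms.
M-54 would need E-34 (R5), but E-34 never forms.
No rule produces Z-13, and it is not given.
Reached: C-38 — 1 of the 5.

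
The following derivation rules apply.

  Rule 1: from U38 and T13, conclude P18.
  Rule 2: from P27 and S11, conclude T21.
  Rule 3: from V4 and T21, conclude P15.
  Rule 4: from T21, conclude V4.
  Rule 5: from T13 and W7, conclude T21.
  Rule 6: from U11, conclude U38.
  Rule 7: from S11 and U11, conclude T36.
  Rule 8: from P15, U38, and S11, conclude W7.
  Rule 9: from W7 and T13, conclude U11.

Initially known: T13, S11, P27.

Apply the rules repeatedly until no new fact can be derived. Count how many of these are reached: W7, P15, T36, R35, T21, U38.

2

P27 and S11 hold, so T21 follows (Rule 2).
From T21, Rule 4 gives V4.
V4 and T21 hold, so P15 follows (Rule 3).
W7 would need P15, U38, and S11 (Rule 8), but U38 is never established.
P15: reached.
T36 would need S11 and U11 (Rule 7), but U11 is never established.
No rule produces R35, and it is not given.
T21: reached.
U38 would need U11 (Rule 6), but U11 is never established.
Reached: P15 and T21 — 2 of the 6.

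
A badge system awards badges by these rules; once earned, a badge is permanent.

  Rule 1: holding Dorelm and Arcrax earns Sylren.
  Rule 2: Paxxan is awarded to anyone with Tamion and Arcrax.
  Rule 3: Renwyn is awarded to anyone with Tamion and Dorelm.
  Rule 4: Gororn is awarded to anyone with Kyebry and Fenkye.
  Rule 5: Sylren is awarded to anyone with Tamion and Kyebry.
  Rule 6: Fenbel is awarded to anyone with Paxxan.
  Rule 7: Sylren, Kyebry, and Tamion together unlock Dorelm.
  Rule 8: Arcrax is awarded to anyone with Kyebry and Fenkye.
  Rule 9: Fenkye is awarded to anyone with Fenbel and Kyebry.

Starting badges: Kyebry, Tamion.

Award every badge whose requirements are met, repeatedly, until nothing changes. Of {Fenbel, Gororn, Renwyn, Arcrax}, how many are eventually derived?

1

With Tamion and Kyebry, Sylren is earned (Rule 5).
With Sylren, Kyebry, and Tamion, Dorelm is earned (Rule 7).
With Tamion and Dorelm, Renwyn is earned (Rule 3).
Fenbel would need Paxxan (Rule 6), but Paxxan is never earned.
Gororn would need Kyebry and Fenkye (Rule 4), but Fenkye is never earned.
Renwyn: reached.
Arcrax would need Kyebry and Fenkye (Rule 8), but Fenkye is never earned.
Reached: Renwyn — 1 of the 4.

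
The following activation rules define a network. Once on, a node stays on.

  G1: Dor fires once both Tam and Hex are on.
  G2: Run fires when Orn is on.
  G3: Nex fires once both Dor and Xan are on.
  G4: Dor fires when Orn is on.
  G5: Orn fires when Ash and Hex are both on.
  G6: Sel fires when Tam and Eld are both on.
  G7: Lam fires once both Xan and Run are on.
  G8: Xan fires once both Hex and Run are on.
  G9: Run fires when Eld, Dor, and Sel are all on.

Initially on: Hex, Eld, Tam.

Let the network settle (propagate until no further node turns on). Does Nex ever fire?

G6: Tam and Eld on → Sel on.
Tam and Hex are on, so Dor fires (G1).
G9: Eld, Dor, and Sel on → Run on.
G8: Hex and Run on → Xan on.
G3: Dor and Xan on → Nex on.

Yes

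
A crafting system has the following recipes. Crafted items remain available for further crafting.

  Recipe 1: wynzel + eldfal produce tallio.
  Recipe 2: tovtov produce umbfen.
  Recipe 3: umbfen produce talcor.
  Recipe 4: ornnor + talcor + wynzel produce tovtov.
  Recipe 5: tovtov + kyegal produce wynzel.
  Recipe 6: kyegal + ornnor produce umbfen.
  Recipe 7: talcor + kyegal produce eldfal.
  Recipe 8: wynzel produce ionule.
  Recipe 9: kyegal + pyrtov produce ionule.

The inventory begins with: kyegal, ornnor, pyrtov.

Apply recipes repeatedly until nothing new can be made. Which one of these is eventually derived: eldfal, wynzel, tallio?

eldfal

Using Recipe 6, kyegal and ornnor make umbfen.
umbfen → talcor (Recipe 3).
Using Recipe 7, talcor and kyegal make eldfal.
wynzel would need tovtov and kyegal (Recipe 5), but tovtov is never obtained. tallio would need wynzel and eldfal (Recipe 1), but wynzel is never obtained.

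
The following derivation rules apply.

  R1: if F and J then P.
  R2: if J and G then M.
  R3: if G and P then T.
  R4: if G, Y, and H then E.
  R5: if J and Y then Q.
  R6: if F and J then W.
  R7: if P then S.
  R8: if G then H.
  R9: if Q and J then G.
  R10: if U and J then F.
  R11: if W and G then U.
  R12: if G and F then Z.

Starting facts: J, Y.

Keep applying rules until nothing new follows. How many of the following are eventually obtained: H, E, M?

J and Y hold, so Q follows (R5).
Q and J hold, so G follows (R9).
G holds, so H follows (R8).
J and G hold, so M follows (R2).
From G, Y, and H, R4 gives E.
H: reached.
E: reached.
M: reached.
All 3 are reached.

3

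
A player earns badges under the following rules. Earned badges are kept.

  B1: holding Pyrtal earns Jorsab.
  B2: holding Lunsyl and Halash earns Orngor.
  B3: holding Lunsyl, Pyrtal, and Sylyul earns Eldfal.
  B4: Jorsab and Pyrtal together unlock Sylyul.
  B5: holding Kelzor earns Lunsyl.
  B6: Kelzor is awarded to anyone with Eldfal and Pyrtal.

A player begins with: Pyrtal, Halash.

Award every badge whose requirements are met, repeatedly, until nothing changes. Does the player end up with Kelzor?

Kelzor would need Eldfal and Pyrtal (B6), but Eldfal is never earned.

No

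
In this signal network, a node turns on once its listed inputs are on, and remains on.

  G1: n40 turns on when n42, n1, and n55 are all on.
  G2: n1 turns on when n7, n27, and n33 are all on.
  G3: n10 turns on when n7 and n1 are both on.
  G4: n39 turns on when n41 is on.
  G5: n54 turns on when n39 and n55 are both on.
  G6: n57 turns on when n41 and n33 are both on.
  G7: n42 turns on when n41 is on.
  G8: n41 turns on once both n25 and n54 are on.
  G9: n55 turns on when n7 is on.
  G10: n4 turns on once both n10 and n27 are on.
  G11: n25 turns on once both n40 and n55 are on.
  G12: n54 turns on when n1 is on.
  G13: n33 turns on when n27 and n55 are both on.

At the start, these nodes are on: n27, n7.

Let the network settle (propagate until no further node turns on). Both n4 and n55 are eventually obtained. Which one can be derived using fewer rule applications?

n55: G9: n7 on → n55 on. [1 rule application]
n4: n7 is on, so n55 turns on (G9). n27 and n55 are on, so n33 turns on (G13). G2: n7, n27, and n33 on → n1 on. n7 and n1 are on, so n10 turns on (G3). n10 and n27 are on, so n4 turns on (G10). [5 rule applications]
n55 needs fewer.

n55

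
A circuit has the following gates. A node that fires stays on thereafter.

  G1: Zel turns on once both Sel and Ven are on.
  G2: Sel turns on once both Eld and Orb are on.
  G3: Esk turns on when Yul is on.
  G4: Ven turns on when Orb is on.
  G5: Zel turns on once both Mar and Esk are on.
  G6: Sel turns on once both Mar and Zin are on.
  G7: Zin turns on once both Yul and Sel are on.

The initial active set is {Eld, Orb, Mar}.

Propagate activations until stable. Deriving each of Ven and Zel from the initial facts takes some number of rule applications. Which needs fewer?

Ven

Ven: G4: Orb on → Ven on. [1 rule application]
Zel: Eld and Orb are on, so Sel turns on (G2). Orb is on, so Ven turns on (G4). Sel and Ven are on, so Zel turns on (G1). [3 rule applications]
Ven needs fewer.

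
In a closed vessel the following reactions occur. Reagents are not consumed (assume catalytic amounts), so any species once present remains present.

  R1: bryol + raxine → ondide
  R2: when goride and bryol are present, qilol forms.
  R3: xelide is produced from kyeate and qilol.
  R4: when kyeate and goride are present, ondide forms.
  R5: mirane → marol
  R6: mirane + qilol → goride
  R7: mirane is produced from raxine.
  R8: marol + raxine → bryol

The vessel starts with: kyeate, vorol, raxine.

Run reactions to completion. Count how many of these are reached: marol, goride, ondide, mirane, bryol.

4

raxine present → mirane forms (R7).
mirane present → marol forms (R5).
marol and raxine present → bryol forms (R8).
bryol and raxine present → ondide forms (R1).
marol: reached.
goride would need mirane and qilol (R6), but qilol never forms.
ondide: reached.
mirane: reached.
bryol: reached.
Reached: marol, ondide, mirane, and bryol — 4 of the 5.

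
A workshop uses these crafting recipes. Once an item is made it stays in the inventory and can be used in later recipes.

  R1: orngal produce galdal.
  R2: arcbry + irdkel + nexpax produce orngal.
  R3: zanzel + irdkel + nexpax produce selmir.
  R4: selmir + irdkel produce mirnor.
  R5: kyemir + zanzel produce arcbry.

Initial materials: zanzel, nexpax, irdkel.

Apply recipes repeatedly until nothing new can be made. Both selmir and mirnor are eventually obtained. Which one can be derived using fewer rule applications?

selmir: Using R3, zanzel, irdkel, and nexpax make selmir. [1 rule application]
mirnor: Using R3, zanzel, irdkel, and nexpax make selmir. selmir + irdkel → mirnor (R4). [2 rule applications]
selmir needs fewer.

selmir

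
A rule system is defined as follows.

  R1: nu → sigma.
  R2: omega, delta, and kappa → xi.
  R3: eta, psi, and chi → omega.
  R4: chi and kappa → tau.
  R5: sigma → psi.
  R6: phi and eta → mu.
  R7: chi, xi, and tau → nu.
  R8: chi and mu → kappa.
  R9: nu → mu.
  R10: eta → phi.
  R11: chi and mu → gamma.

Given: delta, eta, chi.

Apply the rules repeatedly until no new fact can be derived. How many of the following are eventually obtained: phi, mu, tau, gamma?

eta holds, so phi follows (R10).
From phi and eta, R6 gives mu.
chi and mu hold, so kappa follows (R8).
From chi and mu, R11 gives gamma.
chi and kappa hold, so tau follows (R4).
phi: reached.
mu: reached.
tau: reached.
gamma: reached.
All 4 are reached.

4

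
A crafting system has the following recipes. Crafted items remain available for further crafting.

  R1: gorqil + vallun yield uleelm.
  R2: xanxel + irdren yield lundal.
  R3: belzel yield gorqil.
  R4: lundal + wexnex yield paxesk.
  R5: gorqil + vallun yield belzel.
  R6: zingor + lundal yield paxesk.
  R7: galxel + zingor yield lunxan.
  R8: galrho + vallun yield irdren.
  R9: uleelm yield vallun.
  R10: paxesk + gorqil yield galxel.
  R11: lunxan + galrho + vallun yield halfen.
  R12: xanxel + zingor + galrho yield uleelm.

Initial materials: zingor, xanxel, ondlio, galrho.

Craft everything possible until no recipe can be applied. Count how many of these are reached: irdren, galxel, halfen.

1

xanxel + zingor + galrho → uleelm (R12).
Using R9, uleelm makes vallun.
Using R8, galrho and vallun make irdren.
irdren: reached.
galxel would need paxesk and gorqil (R10), but gorqil is never obtained.
halfen would need lunxan, galrho, and vallun (R11), but lunxan is never obtained.
Reached: irdren — 1 of the 3.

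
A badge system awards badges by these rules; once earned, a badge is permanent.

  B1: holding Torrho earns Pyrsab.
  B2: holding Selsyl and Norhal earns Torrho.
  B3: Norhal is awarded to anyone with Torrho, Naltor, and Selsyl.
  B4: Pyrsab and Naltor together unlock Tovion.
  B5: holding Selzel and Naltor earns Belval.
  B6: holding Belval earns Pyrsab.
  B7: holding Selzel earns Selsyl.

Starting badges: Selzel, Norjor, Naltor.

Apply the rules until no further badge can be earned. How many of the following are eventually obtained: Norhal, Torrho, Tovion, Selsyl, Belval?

With Selzel, Selsyl is earned (B7).
With Selzel and Naltor, Belval is earned (B5).
With Belval, Pyrsab is earned (B6).
With Pyrsab and Naltor, Tovion is earned (B4).
Norhal would need Torrho, Naltor, and Selsyl (B3), but Torrho is never earned.
Torrho would need Selsyl and Norhal (B2), but Norhal is never earned.
Tovion: reached.
Selsyl: reached.
Belval: reached.
Reached: Tovion, Selsyl, and Belval — 3 of the 5.

3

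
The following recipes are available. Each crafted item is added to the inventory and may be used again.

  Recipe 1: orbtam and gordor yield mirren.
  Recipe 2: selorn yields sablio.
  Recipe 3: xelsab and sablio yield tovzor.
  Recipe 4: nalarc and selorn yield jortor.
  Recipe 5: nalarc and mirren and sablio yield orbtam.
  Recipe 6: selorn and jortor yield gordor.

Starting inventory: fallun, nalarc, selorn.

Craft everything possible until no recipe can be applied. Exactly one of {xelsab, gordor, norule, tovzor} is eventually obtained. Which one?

Using Recipe 4, nalarc and selorn make jortor.
Using Recipe 6, selorn and jortor make gordor.
tovzor would need xelsab and sablio (Recipe 3), but xelsab is never obtained. No rule produces xelsab, and it is not given. No rule produces norule, and it is not given.

gordor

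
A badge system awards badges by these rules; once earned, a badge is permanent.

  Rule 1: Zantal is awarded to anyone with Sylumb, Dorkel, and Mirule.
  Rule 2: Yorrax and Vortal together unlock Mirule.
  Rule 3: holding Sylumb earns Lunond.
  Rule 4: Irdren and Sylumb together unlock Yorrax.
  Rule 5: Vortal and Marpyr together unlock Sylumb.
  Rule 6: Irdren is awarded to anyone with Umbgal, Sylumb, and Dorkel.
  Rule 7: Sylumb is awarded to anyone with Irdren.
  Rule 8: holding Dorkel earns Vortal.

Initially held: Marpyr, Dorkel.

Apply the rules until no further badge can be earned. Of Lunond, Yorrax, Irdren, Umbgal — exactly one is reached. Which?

With Dorkel, Vortal is earned (Rule 8).
With Vortal and Marpyr, Sylumb is earned (Rule 5).
With Sylumb, Lunond is earned (Rule 3).
Yorrax would need Irdren and Sylumb (Rule 4), but Irdren is never earned. No rule produces Umbgal, and it is not given. Irdren would need Umbgal, Sylumb, and Dorkel (Rule 6), but Umbgal is never earned.

Lunond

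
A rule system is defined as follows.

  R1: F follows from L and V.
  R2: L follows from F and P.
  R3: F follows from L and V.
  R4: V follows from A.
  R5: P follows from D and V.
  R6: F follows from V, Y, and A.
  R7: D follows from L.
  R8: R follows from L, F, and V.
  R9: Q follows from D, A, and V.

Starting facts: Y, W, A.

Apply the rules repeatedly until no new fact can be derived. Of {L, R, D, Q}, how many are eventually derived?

L would need F and P (R2), but P is never established.
R would need L, F, and V (R8), but L is never established.
D would need L (R7), but L is never established.
Q would need D, A, and V (R9), but D is never established.
None of the 4 are reached.

0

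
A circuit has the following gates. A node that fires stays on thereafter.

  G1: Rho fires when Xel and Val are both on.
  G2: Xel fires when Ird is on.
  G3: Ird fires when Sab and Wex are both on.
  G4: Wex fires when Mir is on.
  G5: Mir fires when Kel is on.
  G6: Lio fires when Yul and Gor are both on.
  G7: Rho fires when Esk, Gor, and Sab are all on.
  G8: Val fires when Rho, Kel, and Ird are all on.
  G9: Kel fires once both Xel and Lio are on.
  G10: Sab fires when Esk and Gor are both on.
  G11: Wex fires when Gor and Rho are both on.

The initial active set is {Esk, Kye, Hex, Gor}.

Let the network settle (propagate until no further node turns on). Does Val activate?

Val would need Rho, Kel, and Ird (G8), but Kel never turns on.

No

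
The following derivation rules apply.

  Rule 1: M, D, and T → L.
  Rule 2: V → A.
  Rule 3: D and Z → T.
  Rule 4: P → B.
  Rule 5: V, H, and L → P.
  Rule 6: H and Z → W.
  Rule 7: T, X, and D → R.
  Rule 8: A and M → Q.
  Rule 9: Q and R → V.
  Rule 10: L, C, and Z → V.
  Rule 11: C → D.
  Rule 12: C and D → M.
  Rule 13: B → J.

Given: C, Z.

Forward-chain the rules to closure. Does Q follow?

From C, Rule 11 gives D.
D and Z hold, so T follows (Rule 3).
C and D hold, so M follows (Rule 12).
From M, D, and T, Rule 1 gives L.
From L, C, and Z, Rule 10 gives V.
From V, Rule 2 gives A.
From A and M, Rule 8 gives Q.

Yes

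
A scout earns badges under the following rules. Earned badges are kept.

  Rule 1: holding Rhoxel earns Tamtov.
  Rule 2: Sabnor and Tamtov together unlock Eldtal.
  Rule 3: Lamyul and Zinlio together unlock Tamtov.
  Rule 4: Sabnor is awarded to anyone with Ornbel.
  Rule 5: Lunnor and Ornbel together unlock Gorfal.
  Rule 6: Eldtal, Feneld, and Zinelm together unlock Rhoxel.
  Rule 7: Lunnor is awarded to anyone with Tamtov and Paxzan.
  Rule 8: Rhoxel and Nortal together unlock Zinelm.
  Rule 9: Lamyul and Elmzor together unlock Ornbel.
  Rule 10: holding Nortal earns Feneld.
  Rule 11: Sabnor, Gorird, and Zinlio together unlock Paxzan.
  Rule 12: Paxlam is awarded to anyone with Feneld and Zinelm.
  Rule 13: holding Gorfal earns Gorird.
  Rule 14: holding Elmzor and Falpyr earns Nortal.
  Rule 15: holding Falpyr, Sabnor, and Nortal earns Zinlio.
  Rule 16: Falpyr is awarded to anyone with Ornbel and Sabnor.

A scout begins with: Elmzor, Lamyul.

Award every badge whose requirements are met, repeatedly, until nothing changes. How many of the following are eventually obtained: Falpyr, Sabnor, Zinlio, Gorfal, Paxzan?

3

With Lamyul and Elmzor, Ornbel is earned (Rule 9).
With Ornbel, Sabnor is earned (Rule 4).
With Ornbel and Sabnor, Falpyr is earned (Rule 16).
With Elmzor and Falpyr, Nortal is earned (Rule 14).
With Falpyr, Sabnor, and Nortal, Zinlio is earned (Rule 15).
Falpyr: reached.
Sabnor: reached.
Zinlio: reached.
Gorfal would need Lunnor and Ornbel (Rule 5), but Lunnor is never earned.
Paxzan would need Sabnor, Gorird, and Zinlio (Rule 11), but Gorird is never earned.
Reached: Falpyr, Sabnor, and Zinlio — 3 of the 5.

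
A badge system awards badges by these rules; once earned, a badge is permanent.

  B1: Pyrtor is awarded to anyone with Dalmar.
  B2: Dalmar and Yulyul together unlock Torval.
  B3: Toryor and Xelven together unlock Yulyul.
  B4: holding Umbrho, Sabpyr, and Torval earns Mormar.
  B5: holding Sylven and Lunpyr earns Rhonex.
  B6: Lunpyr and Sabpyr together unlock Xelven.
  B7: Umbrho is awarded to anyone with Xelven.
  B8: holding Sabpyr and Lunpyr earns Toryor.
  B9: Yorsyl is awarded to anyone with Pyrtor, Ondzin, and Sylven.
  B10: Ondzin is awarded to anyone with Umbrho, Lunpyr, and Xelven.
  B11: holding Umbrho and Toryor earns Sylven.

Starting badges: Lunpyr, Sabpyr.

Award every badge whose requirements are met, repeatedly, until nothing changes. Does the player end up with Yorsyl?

No

Yorsyl would need Pyrtor, Ondzin, and Sylven (B9), but Pyrtor is never earned.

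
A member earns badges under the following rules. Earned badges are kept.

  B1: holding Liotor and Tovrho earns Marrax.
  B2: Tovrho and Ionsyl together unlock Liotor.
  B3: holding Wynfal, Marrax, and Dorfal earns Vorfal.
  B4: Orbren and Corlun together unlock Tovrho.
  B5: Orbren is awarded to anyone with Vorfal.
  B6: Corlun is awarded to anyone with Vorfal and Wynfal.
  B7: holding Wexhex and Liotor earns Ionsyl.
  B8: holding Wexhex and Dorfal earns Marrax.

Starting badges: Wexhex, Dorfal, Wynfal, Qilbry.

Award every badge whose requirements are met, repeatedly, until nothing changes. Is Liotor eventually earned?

No

Liotor would need Tovrho and Ionsyl (B2), but Ionsyl is never earned.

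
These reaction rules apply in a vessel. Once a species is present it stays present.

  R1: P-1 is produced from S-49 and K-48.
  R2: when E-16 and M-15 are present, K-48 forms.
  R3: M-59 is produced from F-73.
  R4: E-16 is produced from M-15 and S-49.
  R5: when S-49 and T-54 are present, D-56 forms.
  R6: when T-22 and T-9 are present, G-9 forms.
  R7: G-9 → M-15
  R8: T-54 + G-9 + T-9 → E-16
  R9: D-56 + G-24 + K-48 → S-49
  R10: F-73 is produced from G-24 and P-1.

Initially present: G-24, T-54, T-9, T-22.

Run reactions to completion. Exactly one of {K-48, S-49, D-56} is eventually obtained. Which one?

T-22 and T-9 present → G-9 forms (R6).
T-54, G-9, and T-9 present → E-16 forms (R8).
G-9 present → M-15 forms (R7).
E-16 and M-15 present → K-48 forms (R2).
D-56 would need S-49 and T-54 (R5), but S-49 never forms. S-49 would need D-56, G-24, and K-48 (R9), but D-56 never forms.

K-48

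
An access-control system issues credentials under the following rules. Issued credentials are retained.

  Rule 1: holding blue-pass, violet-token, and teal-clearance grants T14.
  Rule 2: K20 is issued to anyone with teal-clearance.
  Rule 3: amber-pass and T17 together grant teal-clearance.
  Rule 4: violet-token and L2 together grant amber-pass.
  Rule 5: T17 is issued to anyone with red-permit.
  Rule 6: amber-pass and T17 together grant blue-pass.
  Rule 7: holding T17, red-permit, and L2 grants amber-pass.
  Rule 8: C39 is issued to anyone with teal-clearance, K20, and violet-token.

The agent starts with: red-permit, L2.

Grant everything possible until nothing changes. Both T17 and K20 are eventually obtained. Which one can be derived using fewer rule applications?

T17: Holding red-permit grants T17 (Rule 5). [1 rule application]
K20: Holding red-permit grants T17 (Rule 5). Holding T17, red-permit, and L2 grants amber-pass (Rule 7). Holding amber-pass and T17 grants teal-clearance (Rule 3). Holding teal-clearance grants K20 (Rule 2). [4 rule applications]
T17 needs fewer.

T17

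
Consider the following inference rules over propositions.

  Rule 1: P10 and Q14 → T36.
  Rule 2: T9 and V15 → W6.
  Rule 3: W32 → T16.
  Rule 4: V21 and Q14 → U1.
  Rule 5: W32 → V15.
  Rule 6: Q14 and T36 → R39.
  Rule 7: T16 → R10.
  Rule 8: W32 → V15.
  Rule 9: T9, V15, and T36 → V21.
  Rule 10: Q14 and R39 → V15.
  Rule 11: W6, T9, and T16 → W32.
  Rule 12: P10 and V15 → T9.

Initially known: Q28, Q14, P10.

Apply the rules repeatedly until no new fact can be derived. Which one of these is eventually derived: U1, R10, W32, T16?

U1

From P10 and Q14, Rule 1 gives T36.
Q14 and T36 hold, so R39 follows (Rule 6).
Q14 and R39 hold, so V15 follows (Rule 10).
P10 and V15 hold, so T9 follows (Rule 12).
T9, V15, and T36 hold, so V21 follows (Rule 9).
From V21 and Q14, Rule 4 gives U1.
T16 would need W32 (Rule 3), but W32 is never established. W32 would need W6, T9, and T16 (Rule 11), but T16 is never established. R10 would need T16 (Rule 7), but T16 is never established.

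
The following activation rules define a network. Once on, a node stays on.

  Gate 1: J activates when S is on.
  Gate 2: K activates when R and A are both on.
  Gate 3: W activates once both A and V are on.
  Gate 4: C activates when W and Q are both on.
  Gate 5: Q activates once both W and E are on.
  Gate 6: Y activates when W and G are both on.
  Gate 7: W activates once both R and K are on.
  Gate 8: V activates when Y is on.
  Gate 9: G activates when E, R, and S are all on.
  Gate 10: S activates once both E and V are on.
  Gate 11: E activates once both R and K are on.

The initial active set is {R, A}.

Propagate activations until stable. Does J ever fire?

No

J would need S (Gate 1), but S never turns on.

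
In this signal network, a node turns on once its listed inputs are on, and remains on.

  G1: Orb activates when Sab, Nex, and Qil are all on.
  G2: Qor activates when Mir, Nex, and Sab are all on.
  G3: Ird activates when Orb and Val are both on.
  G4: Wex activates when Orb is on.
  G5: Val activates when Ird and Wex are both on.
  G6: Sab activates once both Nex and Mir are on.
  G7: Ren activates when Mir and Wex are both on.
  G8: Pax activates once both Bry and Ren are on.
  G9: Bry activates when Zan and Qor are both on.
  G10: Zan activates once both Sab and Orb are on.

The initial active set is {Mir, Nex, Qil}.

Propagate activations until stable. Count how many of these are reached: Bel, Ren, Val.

G6: Nex and Mir on → Sab on.
Sab, Nex, and Qil are on, so Orb activates (G1).
Orb is on, so Wex activates (G4).
G7: Mir and Wex on → Ren on.
No rule produces Bel, and it is not given.
Ren: reached.
Val would need Ird and Wex (G5), but Ird never turns on.
Reached: Ren — 1 of the 3.

1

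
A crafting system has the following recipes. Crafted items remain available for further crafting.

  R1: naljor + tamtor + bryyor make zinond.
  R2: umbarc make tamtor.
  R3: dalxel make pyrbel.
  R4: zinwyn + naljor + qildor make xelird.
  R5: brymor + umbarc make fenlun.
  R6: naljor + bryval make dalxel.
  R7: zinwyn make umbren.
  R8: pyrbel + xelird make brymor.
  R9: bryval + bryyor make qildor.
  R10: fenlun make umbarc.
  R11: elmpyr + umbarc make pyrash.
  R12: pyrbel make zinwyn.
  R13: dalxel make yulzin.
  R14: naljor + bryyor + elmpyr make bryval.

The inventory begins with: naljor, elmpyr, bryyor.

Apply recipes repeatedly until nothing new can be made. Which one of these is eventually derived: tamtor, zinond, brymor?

brymor

Using R14, naljor, bryyor, and elmpyr make bryval.
Using R9, bryval and bryyor make qildor.
Using R6, naljor and bryval make dalxel.
Using R3, dalxel makes pyrbel.
Using R12, pyrbel makes zinwyn.
Using R4, zinwyn, naljor, and qildor make xelird.
Using R8, pyrbel and xelird make brymor.
zinond would need naljor, tamtor, and bryyor (R1), but tamtor is never obtained. tamtor would need umbarc (R2), but umbarc is never obtained.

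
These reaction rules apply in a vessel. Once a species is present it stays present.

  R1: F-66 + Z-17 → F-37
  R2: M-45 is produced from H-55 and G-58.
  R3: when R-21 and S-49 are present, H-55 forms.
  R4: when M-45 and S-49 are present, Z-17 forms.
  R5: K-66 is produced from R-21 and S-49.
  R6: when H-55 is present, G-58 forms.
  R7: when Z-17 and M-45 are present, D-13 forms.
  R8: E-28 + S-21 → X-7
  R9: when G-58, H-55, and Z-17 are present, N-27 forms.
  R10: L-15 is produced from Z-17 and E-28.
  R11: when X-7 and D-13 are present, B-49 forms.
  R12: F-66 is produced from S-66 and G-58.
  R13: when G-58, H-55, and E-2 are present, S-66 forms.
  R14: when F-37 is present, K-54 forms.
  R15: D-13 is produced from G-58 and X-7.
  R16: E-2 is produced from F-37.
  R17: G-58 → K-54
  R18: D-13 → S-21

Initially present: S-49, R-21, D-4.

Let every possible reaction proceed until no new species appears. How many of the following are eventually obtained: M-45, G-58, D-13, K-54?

R-21 and S-49 present → H-55 forms (R3).
H-55 present → G-58 forms (R6).
H-55 and G-58 present → M-45 forms (R2).
G-58 present → K-54 forms (R17).
M-45 and S-49 present → Z-17 forms (R4).
Z-17 and M-45 present → D-13 forms (R7).
M-45: reached.
G-58: reached.
D-13: reached.
K-54: reached.
All 4 are reached.

4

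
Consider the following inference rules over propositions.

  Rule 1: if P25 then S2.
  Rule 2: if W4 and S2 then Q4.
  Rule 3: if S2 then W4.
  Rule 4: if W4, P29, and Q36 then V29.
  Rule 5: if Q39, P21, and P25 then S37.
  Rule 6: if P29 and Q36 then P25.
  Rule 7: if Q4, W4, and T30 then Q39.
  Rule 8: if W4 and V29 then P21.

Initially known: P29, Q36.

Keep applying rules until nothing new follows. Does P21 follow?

Yes

P29 and Q36 hold, so P25 follows (Rule 6).
P25 holds, so S2 follows (Rule 1).
S2 holds, so W4 follows (Rule 3).
W4, P29, and Q36 hold, so V29 follows (Rule 4).
W4 and V29 hold, so P21 follows (Rule 8).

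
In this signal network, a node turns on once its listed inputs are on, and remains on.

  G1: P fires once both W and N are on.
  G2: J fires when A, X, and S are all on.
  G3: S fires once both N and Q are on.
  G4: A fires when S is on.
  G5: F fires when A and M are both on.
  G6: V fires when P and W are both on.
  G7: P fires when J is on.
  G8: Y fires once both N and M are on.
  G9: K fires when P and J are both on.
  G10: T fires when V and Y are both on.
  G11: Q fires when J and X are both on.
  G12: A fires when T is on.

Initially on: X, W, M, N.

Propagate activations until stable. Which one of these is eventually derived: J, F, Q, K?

N and M are on, so Y fires (G8).
G1: W and N on → P on.
P and W are on, so V fires (G6).
G10: V and Y on → T on.
T is on, so A fires (G12).
G5: A and M on → F on.
Q would need J and X (G11), but J never turns on. K would need P and J (G9), but J never turns on. J would need A, X, and S (G2), but S never turns on.

F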